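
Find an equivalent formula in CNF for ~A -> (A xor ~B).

~A -> (A xor ~B)
≡ ~~A | (A xor ~B)   [eliminate ->]
≡ ~~A | ((A | ~B) & ~(A & ~B))   [expand xor]
≡ A | ((A | ~B) & ~(A & ~B))   [double negation]
≡ A | ((A | ~B) & (~A | ~~B))   [De Morgan]
≡ A | ((A | ~B) & (~A | B))   [double negation]
≡ (A | A | ~B) & (A | ~A | B)   [distribute | over &]
≡ A | ~B   [simplify]

A | ~B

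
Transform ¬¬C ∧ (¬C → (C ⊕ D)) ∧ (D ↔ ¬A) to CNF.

¬¬C ∧ (¬C → (C ⊕ D)) ∧ (D ↔ ¬A)
⇔ ¬¬C ∧ (¬¬C ∨ (C ⊕ D)) ∧ (D ↔ ¬A)   [eliminate →]
⇔ ¬¬C ∧ (¬¬C ∨ ((C ∨ D) ∧ ¬(C ∧ D))) ∧ (D ↔ ¬A)   [expand ⊕]
⇔ ¬¬C ∧ (¬¬C ∨ ((C ∨ D) ∧ ¬(C ∧ D))) ∧ (D → ¬A) ∧ (¬A → D)   [eliminate ↔]
⇔ ¬¬C ∧ (¬¬C ∨ ((C ∨ D) ∧ ¬(C ∧ D))) ∧ (¬D ∨ ¬A) ∧ (¬A → D)   [eliminate →]
⇔ ¬¬C ∧ (¬¬C ∨ ((C ∨ D) ∧ ¬(C ∧ D))) ∧ (¬D ∨ ¬A) ∧ (¬¬A ∨ D)   [eliminate →]
⇔ C ∧ (¬¬C ∨ ((C ∨ D) ∧ ¬(C ∧ D))) ∧ (¬D ∨ ¬A) ∧ (¬¬A ∨ D)   [double negation]
⇔ C ∧ (C ∨ ((C ∨ D) ∧ ¬(C ∧ D))) ∧ (¬D ∨ ¬A) ∧ (¬¬A ∨ D)   [double negation]
⇔ C ∧ (C ∨ ((C ∨ D) ∧ (¬C ∨ ¬D))) ∧ (¬D ∨ ¬A) ∧ (¬¬A ∨ D)   [De Morgan]
⇔ C ∧ (C ∨ ((C ∨ D) ∧ (¬C ∨ ¬D))) ∧ (¬D ∨ ¬A) ∧ (A ∨ D)   [double negation]
⇔ C ∧ (C ∨ C ∨ D) ∧ (C ∨ ¬C ∨ ¬D) ∧ (¬D ∨ ¬A) ∧ (A ∨ D)   [distribute ∨ over ∧]
⇔ C ∧ (¬D ∨ ¬A) ∧ (A ∨ D)   [simplify]

C ∧ (¬D ∨ ¬A) ∧ (A ∨ D)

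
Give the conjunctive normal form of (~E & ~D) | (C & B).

(~E & ~D) | (C & B)
= (~E | C) & (~E | B) & (~D | C) & (~D | B)   (distribute | over &)

(~E | C) & (~E | B) & (~D | C) & (~D | B)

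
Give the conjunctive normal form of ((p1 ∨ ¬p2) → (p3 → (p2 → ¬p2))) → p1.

(p1 ∨ ¬p2) ∧ (p3 ∨ p1) ∧ (p2 ∨ p1)

((p1 ∨ ¬p2) → (p3 → (p2 → ¬p2))) → p1
≡ ¬((p1 ∨ ¬p2) → (p3 → (p2 → ¬p2))) ∨ p1   (eliminate →)
≡ ¬(¬(p1 ∨ ¬p2) ∨ (p3 → (p2 → ¬p2))) ∨ p1   (eliminate →)
≡ ¬(¬(p1 ∨ ¬p2) ∨ ¬p3 ∨ (p2 → ¬p2)) ∨ p1   (eliminate →)
≡ ¬(¬(p1 ∨ ¬p2) ∨ ¬p3 ∨ ¬p2 ∨ ¬p2) ∨ p1   (eliminate →)
≡ (¬¬(p1 ∨ ¬p2) ∧ ¬¬p3 ∧ ¬¬p2 ∧ ¬¬p2) ∨ p1   (De Morgan)
≡ ((p1 ∨ ¬p2) ∧ ¬¬p3 ∧ ¬¬p2 ∧ ¬¬p2) ∨ p1   (double negation)
≡ ((p1 ∨ ¬p2) ∧ p3 ∧ ¬¬p2 ∧ ¬¬p2) ∨ p1   (double negation)
≡ ((p1 ∨ ¬p2) ∧ p3 ∧ p2 ∧ ¬¬p2) ∨ p1   (double negation)
≡ ((p1 ∨ ¬p2) ∧ p3 ∧ p2 ∧ p2) ∨ p1   (double negation)
≡ (p1 ∨ ¬p2 ∨ p1) ∧ (p3 ∨ p1) ∧ (p2 ∨ p1) ∧ (p2 ∨ p1)   (distribute ∨ over ∧)
≡ (p1 ∨ ¬p2) ∧ (p3 ∨ p1) ∧ (p2 ∨ p1)   (simplify)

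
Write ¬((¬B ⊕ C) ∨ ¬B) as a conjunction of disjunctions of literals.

¬((¬B ⊕ C) ∨ ¬B)
⇔ ¬(((¬B ∨ C) ∧ ¬(¬B ∧ C)) ∨ ¬B)
⇔ ¬((¬B ∨ C) ∧ ¬(¬B ∧ C)) ∧ ¬¬B
⇔ (¬(¬B ∨ C) ∨ ¬¬(¬B ∧ C)) ∧ ¬¬B
⇔ ((¬¬B ∧ ¬C) ∨ ¬¬(¬B ∧ C)) ∧ ¬¬B
⇔ ((B ∧ ¬C) ∨ ¬¬(¬B ∧ C)) ∧ ¬¬B
⇔ ((B ∧ ¬C) ∨ (¬B ∧ C)) ∧ ¬¬B
⇔ ((B ∧ ¬C) ∨ (¬B ∧ C)) ∧ B
⇔ (B ∨ ¬B) ∧ (B ∨ C) ∧ (¬C ∨ ¬B) ∧ (¬C ∨ C) ∧ B
⇔ (¬C ∨ ¬B) ∧ B

(¬C ∨ ¬B) ∧ B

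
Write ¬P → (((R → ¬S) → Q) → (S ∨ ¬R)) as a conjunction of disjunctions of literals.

P ∨ ¬Q ∨ S ∨ ¬R

¬P → (((R → ¬S) → Q) → (S ∨ ¬R))
≡ ¬¬P ∨ (((R → ¬S) → Q) → (S ∨ ¬R))   [eliminate →]
≡ ¬¬P ∨ ¬((R → ¬S) → Q) ∨ S ∨ ¬R   [eliminate →]
≡ ¬¬P ∨ ¬(¬(R → ¬S) ∨ Q) ∨ S ∨ ¬R   [eliminate →]
≡ ¬¬P ∨ ¬(¬(¬R ∨ ¬S) ∨ Q) ∨ S ∨ ¬R   [eliminate →]
≡ P ∨ ¬(¬(¬R ∨ ¬S) ∨ Q) ∨ S ∨ ¬R   [double negation]
≡ P ∨ (¬¬(¬R ∨ ¬S) ∧ ¬Q) ∨ S ∨ ¬R   [De Morgan]
≡ P ∨ ((¬R ∨ ¬S) ∧ ¬Q) ∨ S ∨ ¬R   [double negation]
≡ (P ∨ ¬R ∨ ¬S ∨ S ∨ ¬R) ∧ (P ∨ ¬Q ∨ S ∨ ¬R)   [distribute ∨ over ∧]
≡ P ∨ ¬Q ∨ S ∨ ¬R   [simplify]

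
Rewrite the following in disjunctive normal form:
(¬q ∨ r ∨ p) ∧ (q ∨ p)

(¬q ∨ r ∨ p) ∧ (q ∨ p)
= (¬q ∧ q) ∨ (¬q ∧ p) ∨ (r ∧ q) ∨ (r ∧ p) ∨ (p ∧ q) ∨ (p ∧ p)   — distribute ∧ over ∨
= (r ∧ q) ∨ p   — simplify

(r ∧ q) ∨ p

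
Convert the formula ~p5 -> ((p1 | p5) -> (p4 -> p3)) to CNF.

~p5 -> ((p1 | p5) -> (p4 -> p3))
= ~~p5 | ((p1 | p5) -> (p4 -> p3))   (eliminate ->)
= ~~p5 | ~(p1 | p5) | (p4 -> p3)   (eliminate ->)
= ~~p5 | ~(p1 | p5) | ~p4 | p3   (eliminate ->)
= p5 | ~(p1 | p5) | ~p4 | p3   (double negation)
= p5 | (~p1 & ~p5) | ~p4 | p3   (De Morgan)
= (p5 | ~p1 | ~p4 | p3) & (p5 | ~p5 | ~p4 | p3)   (distribute | over &)
= p5 | ~p1 | ~p4 | p3   (simplify)

p5 | ~p1 | ~p4 | p3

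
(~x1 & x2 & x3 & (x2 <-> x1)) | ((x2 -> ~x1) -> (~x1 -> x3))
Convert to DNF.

x1 | x3

(~x1 & x2 & x3 & (x2 <-> x1)) | ((x2 -> ~x1) -> (~x1 -> x3))
= (~x1 & x2 & x3 & (x2 -> x1) & (x1 -> x2)) | ((x2 -> ~x1) -> (~x1 -> x3))   — eliminate <->
= (~x1 & x2 & x3 & (~x2 | x1) & (x1 -> x2)) | ((x2 -> ~x1) -> (~x1 -> x3))   — eliminate ->
= (~x1 & x2 & x3 & (~x2 | x1) & (~x1 | x2)) | ((x2 -> ~x1) -> (~x1 -> x3))   — eliminate ->
= (~x1 & x2 & x3 & (~x2 | x1) & (~x1 | x2)) | ~(x2 -> ~x1) | (~x1 -> x3)   — eliminate ->
= (~x1 & x2 & x3 & (~x2 | x1) & (~x1 | x2)) | ~(~x2 | ~x1) | (~x1 -> x3)   — eliminate ->
= (~x1 & x2 & x3 & (~x2 | x1) & (~x1 | x2)) | ~(~x2 | ~x1) | ~~x1 | x3   — eliminate ->
= (~x1 & x2 & x3 & (~x2 | x1) & (~x1 | x2)) | (~~x2 & ~~x1) | ~~x1 | x3   — De Morgan
= (~x1 & x2 & x3 & (~x2 | x1) & (~x1 | x2)) | (x2 & ~~x1) | ~~x1 | x3   — double negation
= (~x1 & x2 & x3 & (~x2 | x1) & (~x1 | x2)) | (x2 & x1) | ~~x1 | x3   — double negation
= (~x1 & x2 & x3 & (~x2 | x1) & (~x1 | x2)) | (x2 & x1) | x1 | x3   — double negation
= (~x1 & x2 & x3 & ~x2 & ~x1) | (~x1 & x2 & x3 & ~x2 & x2) | (~x1 & x2 & x3 & x1 & ~x1) | (~x1 & x2 & x3 & x1 & x2) | (x2 & x1) | x1 | x3   — distribute & over |
= x1 | x3   — simplify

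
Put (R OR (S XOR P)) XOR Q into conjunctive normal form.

(R OR S OR P OR Q) AND (R OR NOT S OR NOT P OR Q) AND (NOT R OR NOT Q) AND (NOT S OR P OR NOT Q) AND (NOT P OR S OR NOT Q)

(R OR (S XOR P)) XOR Q
⇔ (R OR (S XOR P) OR Q) AND NOT ((R OR (S XOR P)) AND Q)   [expand XOR]
⇔ (R OR ((S OR P) AND NOT (S AND P)) OR Q) AND NOT ((R OR (S XOR P)) AND Q)   [expand XOR]
⇔ (R OR ((S OR P) AND NOT (S AND P)) OR Q) AND NOT ((R OR ((S OR P) AND NOT (S AND P))) AND Q)   [expand XOR]
⇔ (R OR ((S OR P) AND (NOT S OR NOT P)) OR Q) AND NOT ((R OR ((S OR P) AND NOT (S AND P))) AND Q)   [De Morgan]
⇔ (R OR ((S OR P) AND (NOT S OR NOT P)) OR Q) AND (NOT (R OR ((S OR P) AND NOT (S AND P))) OR NOT Q)   [De Morgan]
⇔ (R OR ((S OR P) AND (NOT S OR NOT P)) OR Q) AND ((NOT R AND NOT ((S OR P) AND NOT (S AND P))) OR NOT Q)   [De Morgan]
⇔ (R OR ((S OR P) AND (NOT S OR NOT P)) OR Q) AND ((NOT R AND (NOT (S OR P) OR NOT NOT (S AND P))) OR NOT Q)   [De Morgan]
⇔ (R OR ((S OR P) AND (NOT S OR NOT P)) OR Q) AND ((NOT R AND ((NOT S AND NOT P) OR NOT NOT (S AND P))) OR NOT Q)   [De Morgan]
⇔ (R OR ((S OR P) AND (NOT S OR NOT P)) OR Q) AND ((NOT R AND ((NOT S AND NOT P) OR (S AND P))) OR NOT Q)   [double negation]
⇔ (R OR S OR P OR Q) AND (R OR NOT S OR NOT P OR Q) AND (NOT R OR NOT Q) AND (NOT S OR S OR NOT Q) AND (NOT S OR P OR NOT Q) AND (NOT P OR S OR NOT Q) AND (NOT P OR P OR NOT Q)   [distribute OR over AND]
⇔ (R OR S OR P OR Q) AND (R OR NOT S OR NOT P OR Q) AND (NOT R OR NOT Q) AND (NOT S OR P OR NOT Q) AND (NOT P OR S OR NOT Q)   [simplify]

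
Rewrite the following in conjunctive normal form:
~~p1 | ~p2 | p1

p1 | ~p2

~~p1 | ~p2 | p1
≡ p1 | ~p2 | p1   [double negation]
≡ p1 | ~p2   [simplify]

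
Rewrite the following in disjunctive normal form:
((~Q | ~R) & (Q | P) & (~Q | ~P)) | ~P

(~Q & P) | ~P

((~Q | ~R) & (Q | P) & (~Q | ~P)) | ~P
≡ (~Q & Q & ~Q) | (~Q & Q & ~P) | (~Q & P & ~Q) | (~Q & P & ~P) | (~R & Q & ~Q) | (~R & Q & ~P) | (~R & P & ~Q) | (~R & P & ~P) | ~P   — distribute & over |
≡ (~Q & P) | ~P   — simplify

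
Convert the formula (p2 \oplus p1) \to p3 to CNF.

(p2 \oplus p1) \to p3
≡ \lnot (p2 \oplus p1) \lor p3   [eliminate \to]
≡ \lnot ((p2 \lor p1) \land \lnot (p2 \land p1)) \lor p3   [expand \oplus]
≡ \lnot (p2 \lor p1) \lor \lnot \lnot (p2 \land p1) \lor p3   [De Morgan]
≡ (\lnot p2 \land \lnot p1) \lor \lnot \lnot (p2 \land p1) \lor p3   [De Morgan]
≡ (\lnot p2 \land \lnot p1) \lor (p2 \land p1) \lor p3   [double negation]
≡ (\lnot p2 \lor p2 \lor p3) \land (\lnot p2 \lor p1 \lor p3) \land (\lnot p1 \lor p2 \lor p3) \land (\lnot p1 \lor p1 \lor p3)   [distribute \lor over \land]
≡ (\lnot p2 \lor p1 \lor p3) \land (\lnot p1 \lor p2 \lor p3)   [simplify]

(\lnot p2 \lor p1 \lor p3) \land (\lnot p1 \lor p2 \lor p3)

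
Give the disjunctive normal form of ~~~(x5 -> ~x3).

x5 & x3

~~~(x5 -> ~x3)
≡ ~~~(~x5 | ~x3)   [eliminate ->]
≡ ~(~x5 | ~x3)   [double negation]
≡ ~~x5 & ~~x3   [De Morgan]
≡ x5 & ~~x3   [double negation]
≡ x5 & x3   [double negation]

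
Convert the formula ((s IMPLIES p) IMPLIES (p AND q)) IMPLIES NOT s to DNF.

(p AND NOT q) OR NOT s

((s IMPLIES p) IMPLIES (p AND q)) IMPLIES NOT s
≡ NOT ((s IMPLIES p) IMPLIES (p AND q)) OR NOT s   [eliminate IMPLIES]
≡ NOT (NOT (s IMPLIES p) OR (p AND q)) OR NOT s   [eliminate IMPLIES]
≡ NOT (NOT (NOT s OR p) OR (p AND q)) OR NOT s   [eliminate IMPLIES]
≡ (NOT NOT (NOT s OR p) AND NOT (p AND q)) OR NOT s   [De Morgan]
≡ ((NOT s OR p) AND NOT (p AND q)) OR NOT s   [double negation]
≡ ((NOT s OR p) AND (NOT p OR NOT q)) OR NOT s   [De Morgan]
≡ (NOT s AND NOT p) OR (NOT s AND NOT q) OR (p AND NOT p) OR (p AND NOT q) OR NOT s   [distribute AND over OR]
≡ (p AND NOT q) OR NOT s   [simplify]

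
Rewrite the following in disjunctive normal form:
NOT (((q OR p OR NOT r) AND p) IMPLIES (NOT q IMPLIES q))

p AND NOT q

NOT (((q OR p OR NOT r) AND p) IMPLIES (NOT q IMPLIES q))
= NOT (NOT ((q OR p OR NOT r) AND p) OR (NOT q IMPLIES q))   [eliminate IMPLIES]
= NOT (NOT ((q OR p OR NOT r) AND p) OR NOT NOT q OR q)   [eliminate IMPLIES]
= NOT NOT ((q OR p OR NOT r) AND p) AND NOT NOT NOT q AND NOT q   [De Morgan]
= (q OR p OR NOT r) AND p AND NOT NOT NOT q AND NOT q   [double negation]
= (q OR p OR NOT r) AND p AND NOT q AND NOT q   [double negation]
= (q AND p AND NOT q AND NOT q) OR (p AND p AND NOT q AND NOT q) OR (NOT r AND p AND NOT q AND NOT q)   [distribute AND over OR]
= p AND NOT q   [simplify]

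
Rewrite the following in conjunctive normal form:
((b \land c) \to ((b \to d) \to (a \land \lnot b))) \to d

(b \lor d) \land (c \lor d) \land (\lnot b \lor d)

((b \land c) \to ((b \to d) \to (a \land \lnot b))) \to d
= \lnot ((b \land c) \to ((b \to d) \to (a \land \lnot b))) \lor d   — eliminate \to
= \lnot (\lnot (b \land c) \lor ((b \to d) \to (a \land \lnot b))) \lor d   — eliminate \to
= \lnot (\lnot (b \land c) \lor \lnot (b \to d) \lor (a \land \lnot b)) \lor d   — eliminate \to
= \lnot (\lnot (b \land c) \lor \lnot (\lnot b \lor d) \lor (a \land \lnot b)) \lor d   — eliminate \to
= (\lnot \lnot (b \land c) \land \lnot \lnot (\lnot b \lor d) \land \lnot (a \land \lnot b)) \lor d   — De Morgan
= (b \land c \land \lnot \lnot (\lnot b \lor d) \land \lnot (a \land \lnot b)) \lor d   — double negation
= (b \land c \land (\lnot b \lor d) \land \lnot (a \land \lnot b)) \lor d   — double negation
= (b \land c \land (\lnot b \lor d) \land (\lnot a \lor \lnot \lnot b)) \lor d   — De Morgan
= (b \land c \land (\lnot b \lor d) \land (\lnot a \lor b)) \lor d   — double negation
= (b \lor d) \land (c \lor d) \land (\lnot b \lor d \lor d) \land (\lnot a \lor b \lor d)   — distribute \lor over \land
= (b \lor d) \land (c \lor d) \land (\lnot b \lor d)   — simplify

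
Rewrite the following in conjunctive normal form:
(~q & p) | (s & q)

(~q & p) | (s & q)
= (~q | s) & (~q | q) & (p | s) & (p | q)   [distribute | over &]
= (~q | s) & (p | s) & (p | q)   [simplify]

(~q | s) & (p | s) & (p | q)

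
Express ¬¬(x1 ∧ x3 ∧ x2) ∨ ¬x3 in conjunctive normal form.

(x1 ∨ ¬x3) ∧ (x2 ∨ ¬x3)

¬¬(x1 ∧ x3 ∧ x2) ∨ ¬x3
⇔ (x1 ∧ x3 ∧ x2) ∨ ¬x3   [double negation]
⇔ (x1 ∨ ¬x3) ∧ (x3 ∨ ¬x3) ∧ (x2 ∨ ¬x3)   [distribute ∨ over ∧]
⇔ (x1 ∨ ¬x3) ∧ (x2 ∨ ¬x3)   [simplify]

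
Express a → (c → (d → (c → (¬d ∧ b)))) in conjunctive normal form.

a → (c → (d → (c → (¬d ∧ b))))
≡ ¬a ∨ (c → (d → (c → (¬d ∧ b))))   [eliminate →]
≡ ¬a ∨ ¬c ∨ (d → (c → (¬d ∧ b)))   [eliminate →]
≡ ¬a ∨ ¬c ∨ ¬d ∨ (c → (¬d ∧ b))   [eliminate →]
≡ ¬a ∨ ¬c ∨ ¬d ∨ ¬c ∨ (¬d ∧ b)   [eliminate →]
≡ (¬a ∨ ¬c ∨ ¬d ∨ ¬c ∨ ¬d) ∧ (¬a ∨ ¬c ∨ ¬d ∨ ¬c ∨ b)   [distribute ∨ over ∧]
≡ ¬a ∨ ¬c ∨ ¬d   [simplify]

¬a ∨ ¬c ∨ ¬d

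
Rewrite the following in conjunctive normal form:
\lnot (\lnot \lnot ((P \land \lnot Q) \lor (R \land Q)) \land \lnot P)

\lnot (\lnot \lnot ((P \land \lnot Q) \lor (R \land Q)) \land \lnot P)
⇔ \lnot \lnot \lnot ((P \land \lnot Q) \lor (R \land Q)) \lor \lnot \lnot P   [De Morgan]
⇔ \lnot ((P \land \lnot Q) \lor (R \land Q)) \lor \lnot \lnot P   [double negation]
⇔ (\lnot (P \land \lnot Q) \land \lnot (R \land Q)) \lor \lnot \lnot P   [De Morgan]
⇔ ((\lnot P \lor \lnot \lnot Q) \land \lnot (R \land Q)) \lor \lnot \lnot P   [De Morgan]
⇔ ((\lnot P \lor Q) \land \lnot (R \land Q)) \lor \lnot \lnot P   [double negation]
⇔ ((\lnot P \lor Q) \land (\lnot R \lor \lnot Q)) \lor \lnot \lnot P   [De Morgan]
⇔ ((\lnot P \lor Q) \land (\lnot R \lor \lnot Q)) \lor P   [double negation]
⇔ (\lnot P \lor Q \lor P) \land (\lnot R \lor \lnot Q \lor P)   [distribute \lor over \land]
⇔ \lnot R \lor \lnot Q \lor P   [simplify]

\lnot R \lor \lnot Q \lor P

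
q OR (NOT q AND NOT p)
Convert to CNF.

q OR (NOT q AND NOT p)
≡ (q OR NOT q) AND (q OR NOT p)
≡ q OR NOT p

q OR NOT p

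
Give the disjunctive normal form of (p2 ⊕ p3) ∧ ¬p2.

¬p2 ∧ p3

(p2 ⊕ p3) ∧ ¬p2
= ((p2 ∧ ¬p3) ∨ (¬p2 ∧ p3)) ∧ ¬p2   — expand ⊕
= (p2 ∧ ¬p3 ∧ ¬p2) ∨ (¬p2 ∧ p3 ∧ ¬p2)   — distribute ∧ over ∨
= ¬p2 ∧ p3   — simplify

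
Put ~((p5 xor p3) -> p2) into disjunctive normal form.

~((p5 xor p3) -> p2)
= ~(~(p5 xor p3) | p2)   [eliminate ->]
= ~(~((p5 & ~p3) | (~p5 & p3)) | p2)   [expand xor]
= ~~((p5 & ~p3) | (~p5 & p3)) & ~p2   [De Morgan]
= ((p5 & ~p3) | (~p5 & p3)) & ~p2   [double negation]
= (p5 & ~p3 & ~p2) | (~p5 & p3 & ~p2)   [distribute & over |]

(p5 & ~p3 & ~p2) | (~p5 & p3 & ~p2)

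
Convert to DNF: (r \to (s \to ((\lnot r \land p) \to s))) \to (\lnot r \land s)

\lnot r \land s

(r \to (s \to ((\lnot r \land p) \to s))) \to (\lnot r \land s)
≡ \lnot (r \to (s \to ((\lnot r \land p) \to s))) \lor (\lnot r \land s)   [eliminate \to]
≡ \lnot (\lnot r \lor (s \to ((\lnot r \land p) \to s))) \lor (\lnot r \land s)   [eliminate \to]
≡ \lnot (\lnot r \lor \lnot s \lor ((\lnot r \land p) \to s)) \lor (\lnot r \land s)   [eliminate \to]
≡ \lnot (\lnot r \lor \lnot s \lor \lnot (\lnot r \land p) \lor s) \lor (\lnot r \land s)   [eliminate \to]
≡ (\lnot \lnot r \land \lnot \lnot s \land \lnot \lnot (\lnot r \land p) \land \lnot s) \lor (\lnot r \land s)   [De Morgan]
≡ (r \land \lnot \lnot s \land \lnot \lnot (\lnot r \land p) \land \lnot s) \lor (\lnot r \land s)   [double negation]
≡ (r \land s \land \lnot \lnot (\lnot r \land p) \land \lnot s) \lor (\lnot r \land s)   [double negation]
≡ (r \land s \land \lnot r \land p \land \lnot s) \lor (\lnot r \land s)   [double negation]
≡ \lnot r \land s   [simplify]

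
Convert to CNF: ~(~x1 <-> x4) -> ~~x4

~(~x1 <-> x4) -> ~~x4
⇔ ~~(~x1 <-> x4) | ~~x4   (eliminate ->)
⇔ ~~((~x1 -> x4) & (x4 -> ~x1)) | ~~x4   (eliminate <->)
⇔ ~~((~~x1 | x4) & (x4 -> ~x1)) | ~~x4   (eliminate ->)
⇔ ~~((~~x1 | x4) & (~x4 | ~x1)) | ~~x4   (eliminate ->)
⇔ ((~~x1 | x4) & (~x4 | ~x1)) | ~~x4   (double negation)
⇔ ((x1 | x4) & (~x4 | ~x1)) | ~~x4   (double negation)
⇔ ((x1 | x4) & (~x4 | ~x1)) | x4   (double negation)
⇔ (x1 | x4 | x4) & (~x4 | ~x1 | x4)   (distribute | over &)
⇔ x1 | x4   (simplify)

x1 | x4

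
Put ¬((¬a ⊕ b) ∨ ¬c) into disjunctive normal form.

(a ∧ ¬b ∧ c) ∨ (b ∧ ¬a ∧ c)

¬((¬a ⊕ b) ∨ ¬c)
≡ ¬((¬a ∧ ¬b) ∨ (¬¬a ∧ b) ∨ ¬c)   — expand ⊕
≡ ¬(¬a ∧ ¬b) ∧ ¬(¬¬a ∧ b) ∧ ¬¬c   — De Morgan
≡ (¬¬a ∨ ¬¬b) ∧ ¬(¬¬a ∧ b) ∧ ¬¬c   — De Morgan
≡ (a ∨ ¬¬b) ∧ ¬(¬¬a ∧ b) ∧ ¬¬c   — double negation
≡ (a ∨ b) ∧ ¬(¬¬a ∧ b) ∧ ¬¬c   — double negation
≡ (a ∨ b) ∧ (¬¬¬a ∨ ¬b) ∧ ¬¬c   — De Morgan
≡ (a ∨ b) ∧ (¬a ∨ ¬b) ∧ ¬¬c   — double negation
≡ (a ∨ b) ∧ (¬a ∨ ¬b) ∧ c   — double negation
≡ (a ∧ ¬a ∧ c) ∨ (a ∧ ¬b ∧ c) ∨ (b ∧ ¬a ∧ c) ∨ (b ∧ ¬b ∧ c)   — distribute ∧ over ∨
≡ (a ∧ ¬b ∧ c) ∨ (b ∧ ¬a ∧ c)   — simplify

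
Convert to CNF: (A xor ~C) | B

(A | ~C | B) & (~A | C | B)

(A xor ~C) | B
= ((A | ~C) & ~(A & ~C)) | B   (expand xor)
= ((A | ~C) & (~A | ~~C)) | B   (De Morgan)
= ((A | ~C) & (~A | C)) | B   (double negation)
= (A | ~C | B) & (~A | C | B)   (distribute | over &)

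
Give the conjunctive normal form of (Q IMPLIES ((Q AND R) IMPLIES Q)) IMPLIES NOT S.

(Q IMPLIES ((Q AND R) IMPLIES Q)) IMPLIES NOT S
≡ NOT (Q IMPLIES ((Q AND R) IMPLIES Q)) OR NOT S   [eliminate IMPLIES]
≡ NOT (NOT Q OR ((Q AND R) IMPLIES Q)) OR NOT S   [eliminate IMPLIES]
≡ NOT (NOT Q OR NOT (Q AND R) OR Q) OR NOT S   [eliminate IMPLIES]
≡ (NOT NOT Q AND NOT NOT (Q AND R) AND NOT Q) OR NOT S   [De Morgan]
≡ (Q AND NOT NOT (Q AND R) AND NOT Q) OR NOT S   [double negation]
≡ (Q AND Q AND R AND NOT Q) OR NOT S   [double negation]
≡ (Q OR NOT S) AND (Q OR NOT S) AND (R OR NOT S) AND (NOT Q OR NOT S)   [distribute OR over AND]
≡ (Q OR NOT S) AND (R OR NOT S) AND (NOT Q OR NOT S)   [simplify]

(Q OR NOT S) AND (R OR NOT S) AND (NOT Q OR NOT S)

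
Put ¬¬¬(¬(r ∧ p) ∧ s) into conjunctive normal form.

¬¬¬(¬(r ∧ p) ∧ s)
= ¬(¬(r ∧ p) ∧ s)   [double negation]
= ¬¬(r ∧ p) ∨ ¬s   [De Morgan]
= (r ∧ p) ∨ ¬s   [double negation]
= (r ∨ ¬s) ∧ (p ∨ ¬s)   [distribute ∨ over ∧]

(r ∨ ¬s) ∧ (p ∨ ¬s)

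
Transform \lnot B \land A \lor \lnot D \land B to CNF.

\lnot B \land A \lor \lnot D \land B
= (\lnot B \lor \lnot D) \land (\lnot B \lor B) \land (A \lor \lnot D) \land (A \lor B)   [distribute \lor over \land]
= (\lnot B \lor \lnot D) \land (A \lor \lnot D) \land (A \lor B)   [simplify]

(\lnot B \lor \lnot D) \land (A \lor \lnot D) \land (A \lor B)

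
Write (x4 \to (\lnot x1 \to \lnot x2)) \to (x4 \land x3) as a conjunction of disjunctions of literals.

x4 \land (\lnot x1 \lor x3) \land (x2 \lor x3)

(x4 \to (\lnot x1 \to \lnot x2)) \to (x4 \land x3)
≡ \lnot (x4 \to (\lnot x1 \to \lnot x2)) \lor (x4 \land x3)   [eliminate \to]
≡ \lnot (\lnot x4 \lor (\lnot x1 \to \lnot x2)) \lor (x4 \land x3)   [eliminate \to]
≡ \lnot (\lnot x4 \lor \lnot \lnot x1 \lor \lnot x2) \lor (x4 \land x3)   [eliminate \to]
≡ (\lnot \lnot x4 \land \lnot \lnot \lnot x1 \land \lnot \lnot x2) \lor (x4 \land x3)   [De Morgan]
≡ (x4 \land \lnot \lnot \lnot x1 \land \lnot \lnot x2) \lor (x4 \land x3)   [double negation]
≡ (x4 \land \lnot x1 \land \lnot \lnot x2) \lor (x4 \land x3)   [double negation]
≡ (x4 \land \lnot x1 \land x2) \lor (x4 \land x3)   [double negation]
≡ (x4 \lor x4) \land (x4 \lor x3) \land (\lnot x1 \lor x4) \land (\lnot x1 \lor x3) \land (x2 \lor x4) \land (x2 \lor x3)   [distribute \lor over \land]
≡ x4 \land (\lnot x1 \lor x3) \land (x2 \lor x3)   [simplify]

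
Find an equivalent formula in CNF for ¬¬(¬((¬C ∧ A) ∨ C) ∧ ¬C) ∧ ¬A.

¬¬(¬((¬C ∧ A) ∨ C) ∧ ¬C) ∧ ¬A
⇔ ¬((¬C ∧ A) ∨ C) ∧ ¬C ∧ ¬A   — double negation
⇔ ¬(¬C ∧ A) ∧ ¬C ∧ ¬C ∧ ¬A   — De Morgan
⇔ (¬¬C ∨ ¬A) ∧ ¬C ∧ ¬C ∧ ¬A   — De Morgan
⇔ (C ∨ ¬A) ∧ ¬C ∧ ¬C ∧ ¬A   — double negation
⇔ ¬C ∧ ¬A   — simplify

¬C ∧ ¬A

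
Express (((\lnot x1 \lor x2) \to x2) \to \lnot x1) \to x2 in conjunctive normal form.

x1 \lor x2

(((\lnot x1 \lor x2) \to x2) \to \lnot x1) \to x2
≡ \lnot (((\lnot x1 \lor x2) \to x2) \to \lnot x1) \lor x2   (eliminate \to)
≡ \lnot (\lnot ((\lnot x1 \lor x2) \to x2) \lor \lnot x1) \lor x2   (eliminate \to)
≡ \lnot (\lnot (\lnot (\lnot x1 \lor x2) \lor x2) \lor \lnot x1) \lor x2   (eliminate \to)
≡ (\lnot \lnot (\lnot (\lnot x1 \lor x2) \lor x2) \land \lnot \lnot x1) \lor x2   (De Morgan)
≡ ((\lnot (\lnot x1 \lor x2) \lor x2) \land \lnot \lnot x1) \lor x2   (double negation)
≡ (((\lnot \lnot x1 \land \lnot x2) \lor x2) \land \lnot \lnot x1) \lor x2   (De Morgan)
≡ (((x1 \land \lnot x2) \lor x2) \land \lnot \lnot x1) \lor x2   (double negation)
≡ (((x1 \land \lnot x2) \lor x2) \land x1) \lor x2   (double negation)
≡ (x1 \lor x2 \lor x2) \land (\lnot x2 \lor x2 \lor x2) \land (x1 \lor x2)   (distribute \lor over \land)
≡ x1 \lor x2   (simplify)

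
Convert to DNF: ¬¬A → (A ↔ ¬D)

¬¬A → (A ↔ ¬D)
⇔ ¬¬¬A ∨ (A ↔ ¬D)
⇔ ¬¬¬A ∨ ((A → ¬D) ∧ (¬D → A))
⇔ ¬¬¬A ∨ ((¬A ∨ ¬D) ∧ (¬D → A))
⇔ ¬¬¬A ∨ ((¬A ∨ ¬D) ∧ (¬¬D ∨ A))
⇔ ¬A ∨ ((¬A ∨ ¬D) ∧ (¬¬D ∨ A))
⇔ ¬A ∨ ((¬A ∨ ¬D) ∧ (D ∨ A))
⇔ ¬A ∨ (¬A ∧ D) ∨ (¬A ∧ A) ∨ (¬D ∧ D) ∨ (¬D ∧ A)
⇔ ¬A ∨ (¬D ∧ A)

¬A ∨ (¬D ∧ A)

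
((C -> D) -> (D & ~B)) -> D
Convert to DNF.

(~C & ~D) | (~C & B) | D

((C -> D) -> (D & ~B)) -> D
⇔ ~((C -> D) -> (D & ~B)) | D   — eliminate ->
⇔ ~(~(C -> D) | (D & ~B)) | D   — eliminate ->
⇔ ~(~(~C | D) | (D & ~B)) | D   — eliminate ->
⇔ (~~(~C | D) & ~(D & ~B)) | D   — De Morgan
⇔ ((~C | D) & ~(D & ~B)) | D   — double negation
⇔ ((~C | D) & (~D | ~~B)) | D   — De Morgan
⇔ ((~C | D) & (~D | B)) | D   — double negation
⇔ (~C & ~D) | (~C & B) | (D & ~D) | (D & B) | D   — distribute & over |
⇔ (~C & ~D) | (~C & B) | D   — simplify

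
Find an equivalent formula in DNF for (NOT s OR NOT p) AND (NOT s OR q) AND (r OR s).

(NOT s OR NOT p) AND (NOT s OR q) AND (r OR s)
= (NOT s AND NOT s AND r) OR (NOT s AND NOT s AND s) OR (NOT s AND q AND r) OR (NOT s AND q AND s) OR (NOT p AND NOT s AND r) OR (NOT p AND NOT s AND s) OR (NOT p AND q AND r) OR (NOT p AND q AND s)   [distribute AND over OR]
= (NOT s AND r) OR (NOT p AND q AND r) OR (NOT p AND q AND s)   [simplify]

(NOT s AND r) OR (NOT p AND q AND r) OR (NOT p AND q AND s)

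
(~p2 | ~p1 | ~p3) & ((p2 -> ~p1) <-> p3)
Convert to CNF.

(~p2 | ~p1 | ~p3) & (p2 | p3) & (p1 | p3)

(~p2 | ~p1 | ~p3) & ((p2 -> ~p1) <-> p3)
≡ (~p2 | ~p1 | ~p3) & ((p2 -> ~p1) -> p3) & (p3 -> (p2 -> ~p1))   [eliminate <->]
≡ (~p2 | ~p1 | ~p3) & (~(p2 -> ~p1) | p3) & (p3 -> (p2 -> ~p1))   [eliminate ->]
≡ (~p2 | ~p1 | ~p3) & (~(~p2 | ~p1) | p3) & (p3 -> (p2 -> ~p1))   [eliminate ->]
≡ (~p2 | ~p1 | ~p3) & (~(~p2 | ~p1) | p3) & (~p3 | (p2 -> ~p1))   [eliminate ->]
≡ (~p2 | ~p1 | ~p3) & (~(~p2 | ~p1) | p3) & (~p3 | ~p2 | ~p1)   [eliminate ->]
≡ (~p2 | ~p1 | ~p3) & ((~~p2 & ~~p1) | p3) & (~p3 | ~p2 | ~p1)   [De Morgan]
≡ (~p2 | ~p1 | ~p3) & ((p2 & ~~p1) | p3) & (~p3 | ~p2 | ~p1)   [double negation]
≡ (~p2 | ~p1 | ~p3) & ((p2 & p1) | p3) & (~p3 | ~p2 | ~p1)   [double negation]
≡ (~p2 | ~p1 | ~p3) & (p2 | p3) & (p1 | p3) & (~p3 | ~p2 | ~p1)   [distribute | over &]
≡ (~p2 | ~p1 | ~p3) & (p2 | p3) & (p1 | p3)   [simplify]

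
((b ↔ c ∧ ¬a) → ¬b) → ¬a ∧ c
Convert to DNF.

¬a ∧ c

((b ↔ c ∧ ¬a) → ¬b) → ¬a ∧ c
⇔ ¬((b ↔ c ∧ ¬a) → ¬b) ∨ ¬a ∧ c   [eliminate →]
⇔ ¬(¬(b ↔ c ∧ ¬a) ∨ ¬b) ∨ ¬a ∧ c   [eliminate →]
⇔ ¬(¬((b → c ∧ ¬a) ∧ (c ∧ ¬a → b)) ∨ ¬b) ∨ ¬a ∧ c   [eliminate ↔]
⇔ ¬(¬((¬b ∨ c ∧ ¬a) ∧ (c ∧ ¬a → b)) ∨ ¬b) ∨ ¬a ∧ c   [eliminate →]
⇔ ¬(¬((¬b ∨ c ∧ ¬a) ∧ (¬(c ∧ ¬a) ∨ b)) ∨ ¬b) ∨ ¬a ∧ c   [eliminate →]
⇔ ¬¬((¬b ∨ c ∧ ¬a) ∧ (¬(c ∧ ¬a) ∨ b)) ∧ ¬¬b ∨ ¬a ∧ c   [De Morgan]
⇔ (¬b ∨ c ∧ ¬a) ∧ (¬(c ∧ ¬a) ∨ b) ∧ ¬¬b ∨ ¬a ∧ c   [double negation]
⇔ (¬b ∨ c ∧ ¬a) ∧ (¬c ∨ ¬¬a ∨ b) ∧ ¬¬b ∨ ¬a ∧ c   [De Morgan]
⇔ (¬b ∨ c ∧ ¬a) ∧ (¬c ∨ a ∨ b) ∧ ¬¬b ∨ ¬a ∧ c   [double negation]
⇔ (¬b ∨ c ∧ ¬a) ∧ (¬c ∨ a ∨ b) ∧ b ∨ ¬a ∧ c   [double negation]
⇔ ¬b ∧ ¬c ∧ b ∨ ¬b ∧ a ∧ b ∨ ¬b ∧ b ∧ b ∨ c ∧ ¬a ∧ ¬c ∧ b ∨ c ∧ ¬a ∧ a ∧ b ∨ c ∧ ¬a ∧ b ∧ b ∨ ¬a ∧ c   [distribute ∧ over ∨]
⇔ ¬a ∧ c   [simplify]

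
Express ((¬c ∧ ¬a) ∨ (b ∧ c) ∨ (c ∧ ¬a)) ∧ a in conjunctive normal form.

(¬a ∨ b) ∧ (¬a ∨ c) ∧ a

((¬c ∧ ¬a) ∨ (b ∧ c) ∨ (c ∧ ¬a)) ∧ a
= (¬c ∨ b ∨ c) ∧ (¬c ∨ b ∨ ¬a) ∧ (¬c ∨ c ∨ c) ∧ (¬c ∨ c ∨ ¬a) ∧ (¬a ∨ b ∨ c) ∧ (¬a ∨ b ∨ ¬a) ∧ (¬a ∨ c ∨ c) ∧ (¬a ∨ c ∨ ¬a) ∧ a   [distribute ∨ over ∧]
= (¬a ∨ b) ∧ (¬a ∨ c) ∧ a   [simplify]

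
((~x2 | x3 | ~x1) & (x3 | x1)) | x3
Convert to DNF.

(~x2 & x1) | x3

((~x2 | x3 | ~x1) & (x3 | x1)) | x3
⇔ (~x2 & x3) | (~x2 & x1) | (x3 & x3) | (x3 & x1) | (~x1 & x3) | (~x1 & x1) | x3   [distribute & over |]
⇔ (~x2 & x1) | x3   [simplify]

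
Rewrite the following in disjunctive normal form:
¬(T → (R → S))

T ∧ R ∧ ¬S

¬(T → (R → S))
≡ ¬(¬T ∨ (R → S))   [eliminate →]
≡ ¬(¬T ∨ ¬R ∨ S)   [eliminate →]
≡ ¬¬T ∧ ¬¬R ∧ ¬S   [De Morgan]
≡ T ∧ ¬¬R ∧ ¬S   [double negation]
≡ T ∧ R ∧ ¬S   [double negation]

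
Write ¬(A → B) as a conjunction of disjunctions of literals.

A ∧ ¬B

¬(A → B)
≡ ¬(¬A ∨ B)   [eliminate →]
≡ ¬¬A ∧ ¬B   [De Morgan]
≡ A ∧ ¬B   [double negation]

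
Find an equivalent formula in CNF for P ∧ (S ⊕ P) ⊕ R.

(P ∨ R) ∧ (¬S ∨ ¬P ∨ R) ∧ (¬P ∨ S ∨ ¬R)

P ∧ (S ⊕ P) ⊕ R
≡ (P ∧ (S ⊕ P) ∨ R) ∧ ¬(P ∧ (S ⊕ P) ∧ R)   — expand ⊕
≡ (P ∧ (S ∨ P) ∧ ¬(S ∧ P) ∨ R) ∧ ¬(P ∧ (S ⊕ P) ∧ R)   — expand ⊕
≡ (P ∧ (S ∨ P) ∧ ¬(S ∧ P) ∨ R) ∧ ¬(P ∧ (S ∨ P) ∧ ¬(S ∧ P) ∧ R)   — expand ⊕
≡ (P ∧ (S ∨ P) ∧ (¬S ∨ ¬P) ∨ R) ∧ ¬(P ∧ (S ∨ P) ∧ ¬(S ∧ P) ∧ R)   — De Morgan
≡ (P ∧ (S ∨ P) ∧ (¬S ∨ ¬P) ∨ R) ∧ (¬P ∨ ¬(S ∨ P) ∨ ¬¬(S ∧ P) ∨ ¬R)   — De Morgan
≡ (P ∧ (S ∨ P) ∧ (¬S ∨ ¬P) ∨ R) ∧ (¬P ∨ ¬S ∧ ¬P ∨ ¬¬(S ∧ P) ∨ ¬R)   — De Morgan
≡ (P ∧ (S ∨ P) ∧ (¬S ∨ ¬P) ∨ R) ∧ (¬P ∨ ¬S ∧ ¬P ∨ S ∧ P ∨ ¬R)   — double negation
≡ (P ∨ R) ∧ (S ∨ P ∨ R) ∧ (¬S ∨ ¬P ∨ R) ∧ (¬P ∨ ¬S ∨ S ∨ ¬R) ∧ (¬P ∨ ¬S ∨ P ∨ ¬R) ∧ (¬P ∨ ¬P ∨ S ∨ ¬R) ∧ (¬P ∨ ¬P ∨ P ∨ ¬R)   — distribute ∨ over ∧
≡ (P ∨ R) ∧ (¬S ∨ ¬P ∨ R) ∧ (¬P ∨ S ∨ ¬R)   — simplify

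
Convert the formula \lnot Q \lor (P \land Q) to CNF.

\lnot Q \lor (P \land Q)
⇔ (\lnot Q \lor P) \land (\lnot Q \lor Q)   [distribute \lor over \land]
⇔ \lnot Q \lor P   [simplify]

\lnot Q \lor P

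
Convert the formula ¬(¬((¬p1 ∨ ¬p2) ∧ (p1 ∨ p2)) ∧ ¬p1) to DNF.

¬(¬((¬p1 ∨ ¬p2) ∧ (p1 ∨ p2)) ∧ ¬p1)
≡ ¬¬((¬p1 ∨ ¬p2) ∧ (p1 ∨ p2)) ∨ ¬¬p1   (De Morgan)
≡ ((¬p1 ∨ ¬p2) ∧ (p1 ∨ p2)) ∨ ¬¬p1   (double negation)
≡ ((¬p1 ∨ ¬p2) ∧ (p1 ∨ p2)) ∨ p1   (double negation)
≡ (¬p1 ∧ p1) ∨ (¬p1 ∧ p2) ∨ (¬p2 ∧ p1) ∨ (¬p2 ∧ p2) ∨ p1   (distribute ∧ over ∨)
≡ (¬p1 ∧ p2) ∨ p1   (simplify)

(¬p1 ∧ p2) ∨ p1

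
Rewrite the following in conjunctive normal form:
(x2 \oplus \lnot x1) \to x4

(x2 \oplus \lnot x1) \to x4
= \lnot (x2 \oplus \lnot x1) \lor x4   [eliminate \to]
= \lnot ((x2 \lor \lnot x1) \land \lnot (x2 \land \lnot x1)) \lor x4   [expand \oplus]
= \lnot (x2 \lor \lnot x1) \lor \lnot \lnot (x2 \land \lnot x1) \lor x4   [De Morgan]
= (\lnot x2 \land \lnot \lnot x1) \lor \lnot \lnot (x2 \land \lnot x1) \lor x4   [De Morgan]
= (\lnot x2 \land x1) \lor \lnot \lnot (x2 \land \lnot x1) \lor x4   [double negation]
= (\lnot x2 \land x1) \lor (x2 \land \lnot x1) \lor x4   [double negation]
= (\lnot x2 \lor x2 \lor x4) \land (\lnot x2 \lor \lnot x1 \lor x4) \land (x1 \lor x2 \lor x4) \land (x1 \lor \lnot x1 \lor x4)   [distribute \lor over \land]
= (\lnot x2 \lor \lnot x1 \lor x4) \land (x1 \lor x2 \lor x4)   [simplify]

(\lnot x2 \lor \lnot x1 \lor x4) \land (x1 \lor x2 \lor x4)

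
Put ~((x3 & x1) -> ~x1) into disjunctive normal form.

~((x3 & x1) -> ~x1)
= ~(~(x3 & x1) | ~x1)   (eliminate ->)
= ~~(x3 & x1) & ~~x1   (De Morgan)
= x3 & x1 & ~~x1   (double negation)
= x3 & x1 & x1   (double negation)
= x3 & x1   (simplify)

x3 & x1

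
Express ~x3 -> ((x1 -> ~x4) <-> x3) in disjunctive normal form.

x3 | (x1 & x4 & ~x3)

~x3 -> ((x1 -> ~x4) <-> x3)
⇔ ~~x3 | ((x1 -> ~x4) <-> x3)   [eliminate ->]
⇔ ~~x3 | (((x1 -> ~x4) -> x3) & (x3 -> (x1 -> ~x4)))   [eliminate <->]
⇔ ~~x3 | ((~(x1 -> ~x4) | x3) & (x3 -> (x1 -> ~x4)))   [eliminate ->]
⇔ ~~x3 | ((~(~x1 | ~x4) | x3) & (x3 -> (x1 -> ~x4)))   [eliminate ->]
⇔ ~~x3 | ((~(~x1 | ~x4) | x3) & (~x3 | (x1 -> ~x4)))   [eliminate ->]
⇔ ~~x3 | ((~(~x1 | ~x4) | x3) & (~x3 | ~x1 | ~x4))   [eliminate ->]
⇔ x3 | ((~(~x1 | ~x4) | x3) & (~x3 | ~x1 | ~x4))   [double negation]
⇔ x3 | (((~~x1 & ~~x4) | x3) & (~x3 | ~x1 | ~x4))   [De Morgan]
⇔ x3 | (((x1 & ~~x4) | x3) & (~x3 | ~x1 | ~x4))   [double negation]
⇔ x3 | (((x1 & x4) | x3) & (~x3 | ~x1 | ~x4))   [double negation]
⇔ x3 | (x1 & x4 & ~x3) | (x1 & x4 & ~x1) | (x1 & x4 & ~x4) | (x3 & ~x3) | (x3 & ~x1) | (x3 & ~x4)   [distribute & over |]
⇔ x3 | (x1 & x4 & ~x3)   [simplify]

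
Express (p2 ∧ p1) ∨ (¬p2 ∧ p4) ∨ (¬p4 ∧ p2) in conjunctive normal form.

(p2 ∧ p1) ∨ (¬p2 ∧ p4) ∨ (¬p4 ∧ p2)
⇔ (p2 ∨ ¬p2 ∨ ¬p4) ∧ (p2 ∨ ¬p2 ∨ p2) ∧ (p2 ∨ p4 ∨ ¬p4) ∧ (p2 ∨ p4 ∨ p2) ∧ (p1 ∨ ¬p2 ∨ ¬p4) ∧ (p1 ∨ ¬p2 ∨ p2) ∧ (p1 ∨ p4 ∨ ¬p4) ∧ (p1 ∨ p4 ∨ p2)   — distribute ∨ over ∧
⇔ (p2 ∨ p4) ∧ (p1 ∨ ¬p2 ∨ ¬p4)   — simplify

(p2 ∨ p4) ∧ (p1 ∨ ¬p2 ∨ ¬p4)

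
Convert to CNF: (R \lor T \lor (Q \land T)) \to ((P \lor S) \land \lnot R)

\lnot R \land (\lnot T \lor P \lor S)

(R \lor T \lor (Q \land T)) \to ((P \lor S) \land \lnot R)
= \lnot (R \lor T \lor (Q \land T)) \lor ((P \lor S) \land \lnot R)   [eliminate \to]
= (\lnot R \land \lnot T \land \lnot (Q \land T)) \lor ((P \lor S) \land \lnot R)   [De Morgan]
= (\lnot R \land \lnot T \land (\lnot Q \lor \lnot T)) \lor ((P \lor S) \land \lnot R)   [De Morgan]
= (\lnot R \lor P \lor S) \land (\lnot R \lor \lnot R) \land (\lnot T \lor P \lor S) \land (\lnot T \lor \lnot R) \land (\lnot Q \lor \lnot T \lor P \lor S) \land (\lnot Q \lor \lnot T \lor \lnot R)   [distribute \lor over \land]
= \lnot R \land (\lnot T \lor P \lor S)   [simplify]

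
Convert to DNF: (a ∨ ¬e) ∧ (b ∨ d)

(a ∨ ¬e) ∧ (b ∨ d)
≡ (a ∧ b) ∨ (a ∧ d) ∨ (¬e ∧ b) ∨ (¬e ∧ d)   [distribute ∧ over ∨]

(a ∧ b) ∨ (a ∧ d) ∨ (¬e ∧ b) ∨ (¬e ∧ d)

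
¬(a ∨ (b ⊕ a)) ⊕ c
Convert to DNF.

(¬a ∧ ¬b ∧ ¬c) ∨ (a ∧ c) ∨ (b ∧ ¬a ∧ c)

¬(a ∨ (b ⊕ a)) ⊕ c
= (¬(a ∨ (b ⊕ a)) ∧ ¬c) ∨ (¬¬(a ∨ (b ⊕ a)) ∧ c)   [expand ⊕]
= (¬(a ∨ (b ∧ ¬a) ∨ (¬b ∧ a)) ∧ ¬c) ∨ (¬¬(a ∨ (b ⊕ a)) ∧ c)   [expand ⊕]
= (¬(a ∨ (b ∧ ¬a) ∨ (¬b ∧ a)) ∧ ¬c) ∨ (¬¬(a ∨ (b ∧ ¬a) ∨ (¬b ∧ a)) ∧ c)   [expand ⊕]
= (¬a ∧ ¬(b ∧ ¬a) ∧ ¬(¬b ∧ a) ∧ ¬c) ∨ (¬¬(a ∨ (b ∧ ¬a) ∨ (¬b ∧ a)) ∧ c)   [De Morgan]
= (¬a ∧ (¬b ∨ ¬¬a) ∧ ¬(¬b ∧ a) ∧ ¬c) ∨ (¬¬(a ∨ (b ∧ ¬a) ∨ (¬b ∧ a)) ∧ c)   [De Morgan]
= (¬a ∧ (¬b ∨ a) ∧ ¬(¬b ∧ a) ∧ ¬c) ∨ (¬¬(a ∨ (b ∧ ¬a) ∨ (¬b ∧ a)) ∧ c)   [double negation]
= (¬a ∧ (¬b ∨ a) ∧ (¬¬b ∨ ¬a) ∧ ¬c) ∨ (¬¬(a ∨ (b ∧ ¬a) ∨ (¬b ∧ a)) ∧ c)   [De Morgan]
= (¬a ∧ (¬b ∨ a) ∧ (b ∨ ¬a) ∧ ¬c) ∨ (¬¬(a ∨ (b ∧ ¬a) ∨ (¬b ∧ a)) ∧ c)   [double negation]
= (¬a ∧ (¬b ∨ a) ∧ (b ∨ ¬a) ∧ ¬c) ∨ ((a ∨ (b ∧ ¬a) ∨ (¬b ∧ a)) ∧ c)   [double negation]
= (¬a ∧ ¬b ∧ b ∧ ¬c) ∨ (¬a ∧ ¬b ∧ ¬a ∧ ¬c) ∨ (¬a ∧ a ∧ b ∧ ¬c) ∨ (¬a ∧ a ∧ ¬a ∧ ¬c) ∨ (a ∧ c) ∨ (b ∧ ¬a ∧ c) ∨ (¬b ∧ a ∧ c)   [distribute ∧ over ∨]
= (¬a ∧ ¬b ∧ ¬c) ∨ (a ∧ c) ∨ (b ∧ ¬a ∧ c)   [simplify]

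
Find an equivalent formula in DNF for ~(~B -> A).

~(~B -> A)
= ~(~~B | A)   (eliminate ->)
= ~~~B & ~A   (De Morgan)
= ~B & ~A   (double negation)

~B & ~A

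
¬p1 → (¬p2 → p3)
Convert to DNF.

¬p1 → (¬p2 → p3)
≡ ¬¬p1 ∨ (¬p2 → p3)
≡ ¬¬p1 ∨ ¬¬p2 ∨ p3
≡ p1 ∨ ¬¬p2 ∨ p3
≡ p1 ∨ p2 ∨ p3

p1 ∨ p2 ∨ p3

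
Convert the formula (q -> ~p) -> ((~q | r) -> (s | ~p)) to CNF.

(q -> ~p) -> ((~q | r) -> (s | ~p))
= ~(q -> ~p) | ((~q | r) -> (s | ~p))   [eliminate ->]
= ~(~q | ~p) | ((~q | r) -> (s | ~p))   [eliminate ->]
= ~(~q | ~p) | ~(~q | r) | s | ~p   [eliminate ->]
= (~~q & ~~p) | ~(~q | r) | s | ~p   [De Morgan]
= (q & ~~p) | ~(~q | r) | s | ~p   [double negation]
= (q & p) | ~(~q | r) | s | ~p   [double negation]
= (q & p) | (~~q & ~r) | s | ~p   [De Morgan]
= (q & p) | (q & ~r) | s | ~p   [double negation]
= (q | q | s | ~p) & (q | ~r | s | ~p) & (p | q | s | ~p) & (p | ~r | s | ~p)   [distribute | over &]
= q | s | ~p   [simplify]

q | s | ~p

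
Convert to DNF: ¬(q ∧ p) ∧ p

¬q ∧ p

¬(q ∧ p) ∧ p
≡ (¬q ∨ ¬p) ∧ p
≡ (¬q ∧ p) ∨ (¬p ∧ p)
≡ ¬q ∧ p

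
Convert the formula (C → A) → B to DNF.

(C → A) → B
≡ ¬(C → A) ∨ B   (eliminate →)
≡ ¬(¬C ∨ A) ∨ B   (eliminate →)
≡ (¬¬C ∧ ¬A) ∨ B   (De Morgan)
≡ (C ∧ ¬A) ∨ B   (double negation)

(C ∧ ¬A) ∨ B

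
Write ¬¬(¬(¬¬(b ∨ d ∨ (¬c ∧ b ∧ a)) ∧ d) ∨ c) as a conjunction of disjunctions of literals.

¬d ∨ c

¬¬(¬(¬¬(b ∨ d ∨ (¬c ∧ b ∧ a)) ∧ d) ∨ c)
≡ ¬(¬¬(b ∨ d ∨ (¬c ∧ b ∧ a)) ∧ d) ∨ c   [double negation]
≡ ¬¬¬(b ∨ d ∨ (¬c ∧ b ∧ a)) ∨ ¬d ∨ c   [De Morgan]
≡ ¬(b ∨ d ∨ (¬c ∧ b ∧ a)) ∨ ¬d ∨ c   [double negation]
≡ (¬b ∧ ¬d ∧ ¬(¬c ∧ b ∧ a)) ∨ ¬d ∨ c   [De Morgan]
≡ (¬b ∧ ¬d ∧ (¬¬c ∨ ¬b ∨ ¬a)) ∨ ¬d ∨ c   [De Morgan]
≡ (¬b ∧ ¬d ∧ (c ∨ ¬b ∨ ¬a)) ∨ ¬d ∨ c   [double negation]
≡ (¬b ∨ ¬d ∨ c) ∧ (¬d ∨ ¬d ∨ c) ∧ (c ∨ ¬b ∨ ¬a ∨ ¬d ∨ c)   [distribute ∨ over ∧]
≡ ¬d ∨ c   [simplify]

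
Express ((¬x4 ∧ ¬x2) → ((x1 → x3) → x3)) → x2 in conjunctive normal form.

(¬x4 ∨ x2) ∧ (¬x1 ∨ x3 ∨ x2) ∧ (¬x3 ∨ x2)

((¬x4 ∧ ¬x2) → ((x1 → x3) → x3)) → x2
= ¬((¬x4 ∧ ¬x2) → ((x1 → x3) → x3)) ∨ x2   [eliminate →]
= ¬(¬(¬x4 ∧ ¬x2) ∨ ((x1 → x3) → x3)) ∨ x2   [eliminate →]
= ¬(¬(¬x4 ∧ ¬x2) ∨ ¬(x1 → x3) ∨ x3) ∨ x2   [eliminate →]
= ¬(¬(¬x4 ∧ ¬x2) ∨ ¬(¬x1 ∨ x3) ∨ x3) ∨ x2   [eliminate →]
= (¬¬(¬x4 ∧ ¬x2) ∧ ¬¬(¬x1 ∨ x3) ∧ ¬x3) ∨ x2   [De Morgan]
= (¬x4 ∧ ¬x2 ∧ ¬¬(¬x1 ∨ x3) ∧ ¬x3) ∨ x2   [double negation]
= (¬x4 ∧ ¬x2 ∧ (¬x1 ∨ x3) ∧ ¬x3) ∨ x2   [double negation]
= (¬x4 ∨ x2) ∧ (¬x2 ∨ x2) ∧ (¬x1 ∨ x3 ∨ x2) ∧ (¬x3 ∨ x2)   [distribute ∨ over ∧]
= (¬x4 ∨ x2) ∧ (¬x1 ∨ x3 ∨ x2) ∧ (¬x3 ∨ x2)   [simplify]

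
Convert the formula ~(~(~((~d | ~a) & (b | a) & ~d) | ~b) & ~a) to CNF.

d | ~b | a

~(~(~((~d | ~a) & (b | a) & ~d) | ~b) & ~a)
⇔ ~~(~((~d | ~a) & (b | a) & ~d) | ~b) | ~~a   [De Morgan]
⇔ ~((~d | ~a) & (b | a) & ~d) | ~b | ~~a   [double negation]
⇔ ~(~d | ~a) | ~(b | a) | ~~d | ~b | ~~a   [De Morgan]
⇔ (~~d & ~~a) | ~(b | a) | ~~d | ~b | ~~a   [De Morgan]
⇔ (d & ~~a) | ~(b | a) | ~~d | ~b | ~~a   [double negation]
⇔ (d & a) | ~(b | a) | ~~d | ~b | ~~a   [double negation]
⇔ (d & a) | (~b & ~a) | ~~d | ~b | ~~a   [De Morgan]
⇔ (d & a) | (~b & ~a) | d | ~b | ~~a   [double negation]
⇔ (d & a) | (~b & ~a) | d | ~b | a   [double negation]
⇔ (d | ~b | d | ~b | a) & (d | ~a | d | ~b | a) & (a | ~b | d | ~b | a) & (a | ~a | d | ~b | a)   [distribute | over &]
⇔ d | ~b | a   [simplify]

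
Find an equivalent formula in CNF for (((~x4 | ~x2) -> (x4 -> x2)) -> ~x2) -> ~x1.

x2 | ~x1

(((~x4 | ~x2) -> (x4 -> x2)) -> ~x2) -> ~x1
⇔ ~(((~x4 | ~x2) -> (x4 -> x2)) -> ~x2) | ~x1
⇔ ~(~((~x4 | ~x2) -> (x4 -> x2)) | ~x2) | ~x1
⇔ ~(~(~(~x4 | ~x2) | (x4 -> x2)) | ~x2) | ~x1
⇔ ~(~(~(~x4 | ~x2) | ~x4 | x2) | ~x2) | ~x1
⇔ (~~(~(~x4 | ~x2) | ~x4 | x2) & ~~x2) | ~x1
⇔ ((~(~x4 | ~x2) | ~x4 | x2) & ~~x2) | ~x1
⇔ (((~~x4 & ~~x2) | ~x4 | x2) & ~~x2) | ~x1
⇔ (((x4 & ~~x2) | ~x4 | x2) & ~~x2) | ~x1
⇔ (((x4 & x2) | ~x4 | x2) & ~~x2) | ~x1
⇔ (((x4 & x2) | ~x4 | x2) & x2) | ~x1
⇔ (x4 | ~x4 | x2 | ~x1) & (x2 | ~x4 | x2 | ~x1) & (x2 | ~x1)
⇔ x2 | ~x1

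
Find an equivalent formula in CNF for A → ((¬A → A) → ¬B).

A → ((¬A → A) → ¬B)
≡ ¬A ∨ ((¬A → A) → ¬B)   [eliminate →]
≡ ¬A ∨ ¬(¬A → A) ∨ ¬B   [eliminate →]
≡ ¬A ∨ ¬(¬¬A ∨ A) ∨ ¬B   [eliminate →]
≡ ¬A ∨ ¬¬¬A ∧ ¬A ∨ ¬B   [De Morgan]
≡ ¬A ∨ ¬A ∧ ¬A ∨ ¬B   [double negation]
≡ (¬A ∨ ¬A ∨ ¬B) ∧ (¬A ∨ ¬A ∨ ¬B)   [distribute ∨ over ∧]
≡ ¬A ∨ ¬B   [simplify]

¬A ∨ ¬B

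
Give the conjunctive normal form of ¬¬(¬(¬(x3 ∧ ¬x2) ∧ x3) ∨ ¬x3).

¬x2 ∨ ¬x3

¬¬(¬(¬(x3 ∧ ¬x2) ∧ x3) ∨ ¬x3)
⇔ ¬(¬(x3 ∧ ¬x2) ∧ x3) ∨ ¬x3   — double negation
⇔ ¬¬(x3 ∧ ¬x2) ∨ ¬x3 ∨ ¬x3   — De Morgan
⇔ (x3 ∧ ¬x2) ∨ ¬x3 ∨ ¬x3   — double negation
⇔ (x3 ∨ ¬x3 ∨ ¬x3) ∧ (¬x2 ∨ ¬x3 ∨ ¬x3)   — distribute ∨ over ∧
⇔ ¬x2 ∨ ¬x3   — simplify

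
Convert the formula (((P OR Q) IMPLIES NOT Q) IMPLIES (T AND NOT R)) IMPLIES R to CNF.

(((P OR Q) IMPLIES NOT Q) IMPLIES (T AND NOT R)) IMPLIES R
⇔ NOT (((P OR Q) IMPLIES NOT Q) IMPLIES (T AND NOT R)) OR R
⇔ NOT (NOT ((P OR Q) IMPLIES NOT Q) OR (T AND NOT R)) OR R
⇔ NOT (NOT (NOT (P OR Q) OR NOT Q) OR (T AND NOT R)) OR R
⇔ (NOT NOT (NOT (P OR Q) OR NOT Q) AND NOT (T AND NOT R)) OR R
⇔ ((NOT (P OR Q) OR NOT Q) AND NOT (T AND NOT R)) OR R
⇔ (((NOT P AND NOT Q) OR NOT Q) AND NOT (T AND NOT R)) OR R
⇔ (((NOT P AND NOT Q) OR NOT Q) AND (NOT T OR NOT NOT R)) OR R
⇔ (((NOT P AND NOT Q) OR NOT Q) AND (NOT T OR R)) OR R
⇔ (NOT P OR NOT Q OR R) AND (NOT Q OR NOT Q OR R) AND (NOT T OR R OR R)
⇔ (NOT Q OR R) AND (NOT T OR R)

(NOT Q OR R) AND (NOT T OR R)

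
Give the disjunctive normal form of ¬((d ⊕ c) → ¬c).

¬((d ⊕ c) → ¬c)
≡ ¬(¬(d ⊕ c) ∨ ¬c)   [eliminate →]
≡ ¬(¬((d ∧ ¬c) ∨ (¬d ∧ c)) ∨ ¬c)   [expand ⊕]
≡ ¬¬((d ∧ ¬c) ∨ (¬d ∧ c)) ∧ ¬¬c   [De Morgan]
≡ ((d ∧ ¬c) ∨ (¬d ∧ c)) ∧ ¬¬c   [double negation]
≡ ((d ∧ ¬c) ∨ (¬d ∧ c)) ∧ c   [double negation]
≡ (d ∧ ¬c ∧ c) ∨ (¬d ∧ c ∧ c)   [distribute ∧ over ∨]
≡ ¬d ∧ c   [simplify]

¬d ∧ c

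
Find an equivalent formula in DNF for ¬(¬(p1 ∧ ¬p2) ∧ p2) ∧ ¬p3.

¬(¬(p1 ∧ ¬p2) ∧ p2) ∧ ¬p3
⇔ (¬¬(p1 ∧ ¬p2) ∨ ¬p2) ∧ ¬p3
⇔ ((p1 ∧ ¬p2) ∨ ¬p2) ∧ ¬p3
⇔ (p1 ∧ ¬p2 ∧ ¬p3) ∨ (¬p2 ∧ ¬p3)
⇔ ¬p2 ∧ ¬p3

¬p2 ∧ ¬p3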